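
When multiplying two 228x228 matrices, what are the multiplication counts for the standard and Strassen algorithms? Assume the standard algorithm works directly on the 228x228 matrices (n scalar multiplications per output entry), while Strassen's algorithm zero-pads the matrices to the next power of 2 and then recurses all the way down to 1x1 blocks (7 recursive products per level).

Matrix multiplication for 228x228 matrices:

Strassen's algorithm requires power-of-2 dimensions. Pad 228x228 to 256x256 (next power of 2).

Standard algorithm: 228^3 = 11852352 multiplications
Strassen's algorithm: 7^(log2(256)) = 7^8 = 5764801 multiplications
Savings: 11852352 - 5764801 = 6087551 multiplications

Standard: 11852352 multiplications (228^3). Strassen: 5764801 multiplications (7^8, after padding to 256x256). Strassen reduces 8 recursive multiplications to 7 at each level.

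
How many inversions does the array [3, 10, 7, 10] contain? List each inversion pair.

Finding inversions in [3, 10, 7, 10]:

(1, 2): arr[1]=10 > arr[2]=7

Total inversions: 1

The array has 1 inversion(s): (1,2). Each pair (i,j) satisfies i < j and arr[i] > arr[j].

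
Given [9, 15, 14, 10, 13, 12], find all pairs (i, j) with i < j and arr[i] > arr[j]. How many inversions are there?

Finding inversions in [9, 15, 14, 10, 13, 12]:

(1, 2): arr[1]=15 > arr[2]=14
(1, 3): arr[1]=15 > arr[3]=10
(1, 4): arr[1]=15 > arr[4]=13
(1, 5): arr[1]=15 > arr[5]=12
(2, 3): arr[2]=14 > arr[3]=10
(2, 4): arr[2]=14 > arr[4]=13
(2, 5): arr[2]=14 > arr[5]=12
(4, 5): arr[4]=13 > arr[5]=12

Total inversions: 8

The array has 8 inversion(s): (1,2), (1,3), (1,4), (1,5), (2,3), (2,4), (2,5), (4,5). Each pair (i,j) satisfies i < j and arr[i] > arr[j].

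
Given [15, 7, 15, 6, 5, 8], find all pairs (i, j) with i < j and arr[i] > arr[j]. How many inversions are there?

Finding inversions in [15, 7, 15, 6, 5, 8]:

(0, 1): arr[0]=15 > arr[1]=7
(0, 3): arr[0]=15 > arr[3]=6
(0, 4): arr[0]=15 > arr[4]=5
(0, 5): arr[0]=15 > arr[5]=8
(1, 3): arr[1]=7 > arr[3]=6
(1, 4): arr[1]=7 > arr[4]=5
(2, 3): arr[2]=15 > arr[3]=6
(2, 4): arr[2]=15 > arr[4]=5
(2, 5): arr[2]=15 > arr[5]=8
(3, 4): arr[3]=6 > arr[4]=5

Total inversions: 10

The array has 10 inversion(s): (0,1), (0,3), (0,4), (0,5), (1,3), (1,4), (2,3), (2,4), (2,5), (3,4). Each pair (i,j) satisfies i < j and arr[i] > arr[j].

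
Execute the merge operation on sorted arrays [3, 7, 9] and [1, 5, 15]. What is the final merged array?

Merging process:

Compare 3 vs 1: take 1 from right. Merged: [1]
Compare 3 vs 5: take 3 from left. Merged: [1, 3]
Compare 7 vs 5: take 5 from right. Merged: [1, 3, 5]
Compare 7 vs 15: take 7 from left. Merged: [1, 3, 5, 7]
Compare 9 vs 15: take 9 from left. Merged: [1, 3, 5, 7, 9]
Append remaining from right: [15]. Merged: [1, 3, 5, 7, 9, 15]

Final merged array: [1, 3, 5, 7, 9, 15]
Total comparisons: 5

The merged array is [1, 3, 5, 7, 9, 15], requiring 5 comparisons. The merge step runs in O(n) time where n is the total number of elements.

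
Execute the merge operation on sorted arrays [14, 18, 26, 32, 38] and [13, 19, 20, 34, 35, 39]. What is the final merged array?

Merging process:

Compare 14 vs 13: take 13 from right. Merged: [13]
Compare 14 vs 19: take 14 from left. Merged: [13, 14]
Compare 18 vs 19: take 18 from left. Merged: [13, 14, 18]
Compare 26 vs 19: take 19 from right. Merged: [13, 14, 18, 19]
Compare 26 vs 20: take 20 from right. Merged: [13, 14, 18, 19, 20]
Compare 26 vs 34: take 26 from left. Merged: [13, 14, 18, 19, 20, 26]
Compare 32 vs 34: take 32 from left. Merged: [13, 14, 18, 19, 20, 26, 32]
Compare 38 vs 34: take 34 from right. Merged: [13, 14, 18, 19, 20, 26, 32, 34]
Compare 38 vs 35: take 35 from right. Merged: [13, 14, 18, 19, 20, 26, 32, 34, 35]
Compare 38 vs 39: take 38 from left. Merged: [13, 14, 18, 19, 20, 26, 32, 34, 35, 38]
Append remaining from right: [39]. Merged: [13, 14, 18, 19, 20, 26, 32, 34, 35, 38, 39]

Final merged array: [13, 14, 18, 19, 20, 26, 32, 34, 35, 38, 39]
Total comparisons: 10

The merged array is [13, 14, 18, 19, 20, 26, 32, 34, 35, 38, 39], requiring 10 comparisons. The merge step runs in O(n) time where n is the total number of elements.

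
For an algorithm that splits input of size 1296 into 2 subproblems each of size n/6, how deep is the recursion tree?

For divide and conquer with division factor 6:

Problem sizes at each level:
Level 0: 1296
Level 1: 216
Level 2: 36
Level 3: 6
Level 4: 1

The root is level 0 and the size-1 base case is level 4 (the tree spans levels 0 through 4, i.e. 5 levels counting the root), so the depth is the number of divisions: log_6(1296) = 4

The recursion tree depth is log_6(1296) = 4. At each level, the problem size is divided by 6, so it takes 4 divisions to reduce to a base case of size 1. The algorithm makes 2 recursive calls at each level.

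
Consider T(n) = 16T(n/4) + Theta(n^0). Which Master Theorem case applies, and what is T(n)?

Master Theorem for T(n) = 16T(n/4) + O(n^0):

a = 16, b = 4, c = 0
log_b(a) = log_4(16) = 2.0000

Case 1: c = 0 < log_4(16) = 2.0000
T(n) = O(n^(log_4 16)) = O(n^2)

For T(n) = 16T(n/4) + O(n^0): log_4(16) = 2.0000. This is Case 1 of the Master Theorem (c < log_b(a), work dominated by leaves), giving O(n^2).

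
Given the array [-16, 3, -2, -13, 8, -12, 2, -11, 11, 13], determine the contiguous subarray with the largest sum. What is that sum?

Using Kadane's algorithm on [-16, 3, -2, -13, 8, -12, 2, -11, 11, 13]:

Scanning through the array:
Position 1 (value 3): max_ending_here = 3, max_so_far = 3
Position 2 (value -2): max_ending_here = 1, max_so_far = 3
Position 3 (value -13): max_ending_here = -12, max_so_far = 3
Position 4 (value 8): max_ending_here = 8, max_so_far = 8
Position 5 (value -12): max_ending_here = -4, max_so_far = 8
Position 6 (value 2): max_ending_here = 2, max_so_far = 8
Position 7 (value -11): max_ending_here = -9, max_so_far = 8
Position 8 (value 11): max_ending_here = 11, max_so_far = 11
Position 9 (value 13): max_ending_here = 24, max_so_far = 24

Maximum subarray: [11, 13]
Maximum sum: 24

The maximum subarray is [11, 13] with sum 24. This subarray runs from index 8 to index 9.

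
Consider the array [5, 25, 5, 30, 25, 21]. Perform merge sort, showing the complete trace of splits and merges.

Merge sort trace:

Split: [5, 25, 5, 30, 25, 21] -> [5, 25, 5] and [30, 25, 21]
  Split: [5, 25, 5] -> [5] and [25, 5]
    Split: [25, 5] -> [25] and [5]
    Merge: [25] + [5] -> [5, 25]
  Merge: [5] + [5, 25] -> [5, 5, 25]
  Split: [30, 25, 21] -> [30] and [25, 21]
    Split: [25, 21] -> [25] and [21]
    Merge: [25] + [21] -> [21, 25]
  Merge: [30] + [21, 25] -> [21, 25, 30]
Merge: [5, 5, 25] + [21, 25, 30] -> [5, 5, 21, 25, 25, 30]

Final sorted array: [5, 5, 21, 25, 25, 30]

The merge sort proceeds by recursively splitting the array and merging sorted halves.
After all merges, the sorted array is [5, 5, 21, 25, 25, 30].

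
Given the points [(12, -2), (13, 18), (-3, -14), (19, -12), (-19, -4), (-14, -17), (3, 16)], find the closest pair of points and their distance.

Computing all pairwise distances among 7 points:

d((12, -2), (13, 18)) = 20.025
d((12, -2), (-3, -14)) = 19.2094
d((12, -2), (19, -12)) = 12.2066
d((12, -2), (-19, -4)) = 31.0644
d((12, -2), (-14, -17)) = 30.0167
d((12, -2), (3, 16)) = 20.1246
d((13, 18), (-3, -14)) = 35.7771
d((13, 18), (19, -12)) = 30.5941
d((13, 18), (-19, -4)) = 38.833
d((13, 18), (-14, -17)) = 44.2041
d((13, 18), (3, 16)) = 10.198 <-- minimum
d((-3, -14), (19, -12)) = 22.0907
d((-3, -14), (-19, -4)) = 18.868
d((-3, -14), (-14, -17)) = 11.4018
d((-3, -14), (3, 16)) = 30.5941
d((19, -12), (-19, -4)) = 38.833
d((19, -12), (-14, -17)) = 33.3766
d((19, -12), (3, 16)) = 32.249
d((-19, -4), (-14, -17)) = 13.9284
d((-19, -4), (3, 16)) = 29.7321
d((-14, -17), (3, 16)) = 37.1214

Closest pair: (13, 18) and (3, 16) with distance 10.198

The closest pair is (13, 18) and (3, 16) with Euclidean distance 10.198. For 7 points, brute-force pairwise comparison is shown above. For large n, the divide-and-conquer algorithm (sort by x, recurse on halves, check the dividing strip) achieves O(n log n).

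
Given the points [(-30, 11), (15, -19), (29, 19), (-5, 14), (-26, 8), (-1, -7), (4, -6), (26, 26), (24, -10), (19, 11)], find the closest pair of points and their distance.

Computing all pairwise distances among 10 points:

d((-30, 11), (15, -19)) = 54.0833
d((-30, 11), (29, 19)) = 59.5399
d((-30, 11), (-5, 14)) = 25.1794
d((-30, 11), (-26, 8)) = 5.0 <-- minimum
d((-30, 11), (-1, -7)) = 34.1321
d((-30, 11), (4, -6)) = 38.0132
d((-30, 11), (26, 26)) = 57.9741
d((-30, 11), (24, -10)) = 57.9396
d((-30, 11), (19, 11)) = 49.0
d((15, -19), (29, 19)) = 40.4969
d((15, -19), (-5, 14)) = 38.5876
d((15, -19), (-26, 8)) = 49.0918
d((15, -19), (-1, -7)) = 20.0
d((15, -19), (4, -6)) = 17.0294
d((15, -19), (26, 26)) = 46.3249
d((15, -19), (24, -10)) = 12.7279
d((15, -19), (19, 11)) = 30.2655
d((29, 19), (-5, 14)) = 34.3657
d((29, 19), (-26, 8)) = 56.0892
d((29, 19), (-1, -7)) = 39.6989
d((29, 19), (4, -6)) = 35.3553
d((29, 19), (26, 26)) = 7.6158
d((29, 19), (24, -10)) = 29.4279
d((29, 19), (19, 11)) = 12.8062
d((-5, 14), (-26, 8)) = 21.8403
d((-5, 14), (-1, -7)) = 21.3776
d((-5, 14), (4, -6)) = 21.9317
d((-5, 14), (26, 26)) = 33.2415
d((-5, 14), (24, -10)) = 37.6431
d((-5, 14), (19, 11)) = 24.1868
d((-26, 8), (-1, -7)) = 29.1548
d((-26, 8), (4, -6)) = 33.1059
d((-26, 8), (26, 26)) = 55.0273
d((-26, 8), (24, -10)) = 53.1413
d((-26, 8), (19, 11)) = 45.0999
d((-1, -7), (4, -6)) = 5.099
d((-1, -7), (26, 26)) = 42.638
d((-1, -7), (24, -10)) = 25.1794
d((-1, -7), (19, 11)) = 26.9072
d((4, -6), (26, 26)) = 38.833
d((4, -6), (24, -10)) = 20.3961
d((4, -6), (19, 11)) = 22.6716
d((26, 26), (24, -10)) = 36.0555
d((26, 26), (19, 11)) = 16.5529
d((24, -10), (19, 11)) = 21.587

Closest pair: (-30, 11) and (-26, 8) with distance 5.0

The closest pair is (-30, 11) and (-26, 8) with Euclidean distance 5.0. For 10 points, brute-force pairwise comparison is shown above. For large n, the divide-and-conquer algorithm (sort by x, recurse on halves, check the dividing strip) achieves O(n log n).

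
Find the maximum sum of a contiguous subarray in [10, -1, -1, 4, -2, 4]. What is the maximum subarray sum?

Using Kadane's algorithm on [10, -1, -1, 4, -2, 4]:

Scanning through the array:
Position 1 (value -1): max_ending_here = 9, max_so_far = 10
Position 2 (value -1): max_ending_here = 8, max_so_far = 10
Position 3 (value 4): max_ending_here = 12, max_so_far = 12
Position 4 (value -2): max_ending_here = 10, max_so_far = 12
Position 5 (value 4): max_ending_here = 14, max_so_far = 14

Maximum subarray: [10, -1, -1, 4, -2, 4]
Maximum sum: 14

The maximum subarray is [10, -1, -1, 4, -2, 4] with sum 14. This subarray runs from index 0 to index 5.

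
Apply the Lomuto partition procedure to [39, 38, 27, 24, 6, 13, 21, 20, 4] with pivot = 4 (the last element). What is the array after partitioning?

Lomuto partition with pivot = 4:

Initial array: [39, 38, 27, 24, 6, 13, 21, 20, 4]

arr[0]=39 > 4: no swap
arr[1]=38 > 4: no swap
arr[2]=27 > 4: no swap
arr[3]=24 > 4: no swap
arr[4]=6 > 4: no swap
arr[5]=13 > 4: no swap
arr[6]=21 > 4: no swap
arr[7]=20 > 4: no swap

Place pivot at position 0: [4, 38, 27, 24, 6, 13, 21, 20, 39]
Pivot position: 0

After partitioning with pivot 4, the array becomes [4, 38, 27, 24, 6, 13, 21, 20, 39]. The pivot is placed at index 0. All elements to the left of the pivot are <= 4, and all elements to the right are > 4.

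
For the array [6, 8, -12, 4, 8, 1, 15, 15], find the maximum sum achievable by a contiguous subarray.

Using Kadane's algorithm on [6, 8, -12, 4, 8, 1, 15, 15]:

Scanning through the array:
Position 1 (value 8): max_ending_here = 14, max_so_far = 14
Position 2 (value -12): max_ending_here = 2, max_so_far = 14
Position 3 (value 4): max_ending_here = 6, max_so_far = 14
Position 4 (value 8): max_ending_here = 14, max_so_far = 14
Position 5 (value 1): max_ending_here = 15, max_so_far = 15
Position 6 (value 15): max_ending_here = 30, max_so_far = 30
Position 7 (value 15): max_ending_here = 45, max_so_far = 45

Maximum subarray: [6, 8, -12, 4, 8, 1, 15, 15]
Maximum sum: 45

The maximum subarray is [6, 8, -12, 4, 8, 1, 15, 15] with sum 45. This subarray runs from index 0 to index 7.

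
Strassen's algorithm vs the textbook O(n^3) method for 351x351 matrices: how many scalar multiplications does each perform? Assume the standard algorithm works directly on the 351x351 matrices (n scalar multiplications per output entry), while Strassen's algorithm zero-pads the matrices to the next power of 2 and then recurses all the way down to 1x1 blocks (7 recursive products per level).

Matrix multiplication for 351x351 matrices:

Strassen's algorithm requires power-of-2 dimensions. Pad 351x351 to 512x512 (next power of 2).

Standard algorithm: 351^3 = 43243551 multiplications
Strassen's algorithm: 7^(log2(512)) = 7^9 = 40353607 multiplications
Savings: 43243551 - 40353607 = 2889944 multiplications

Standard: 43243551 multiplications (351^3). Strassen: 40353607 multiplications (7^9, after padding to 512x512). Strassen reduces 8 recursive multiplications to 7 at each level.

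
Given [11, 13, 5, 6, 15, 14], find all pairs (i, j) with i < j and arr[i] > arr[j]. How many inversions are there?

Finding inversions in [11, 13, 5, 6, 15, 14]:

(0, 2): arr[0]=11 > arr[2]=5
(0, 3): arr[0]=11 > arr[3]=6
(1, 2): arr[1]=13 > arr[2]=5
(1, 3): arr[1]=13 > arr[3]=6
(4, 5): arr[4]=15 > arr[5]=14

Total inversions: 5

The array has 5 inversion(s): (0,2), (0,3), (1,2), (1,3), (4,5). Each pair (i,j) satisfies i < j and arr[i] > arr[j].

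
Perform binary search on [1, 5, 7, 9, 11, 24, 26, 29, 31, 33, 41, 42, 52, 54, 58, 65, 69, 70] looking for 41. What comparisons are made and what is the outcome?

Binary search for 41 in [1, 5, 7, 9, 11, 24, 26, 29, 31, 33, 41, 42, 52, 54, 58, 65, 69, 70]:

lo=0, hi=17, mid=8, arr[mid]=31 -> 31 < 41, search right half
lo=9, hi=17, mid=13, arr[mid]=54 -> 54 > 41, search left half
lo=9, hi=12, mid=10, arr[mid]=41 -> Found target at index 10!

Binary search finds 41 at index 10 after 3 comparisons. The search repeatedly halves the search space by comparing with the middle element.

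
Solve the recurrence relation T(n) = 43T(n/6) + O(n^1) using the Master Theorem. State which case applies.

Master Theorem for T(n) = 43T(n/6) + O(n^1):

a = 43, b = 6, c = 1
log_b(a) = log_6(43) = 2.0992

Case 1: c = 1 < log_6(43) = 2.0992
T(n) = O(n^(log_6 43))

For T(n) = 43T(n/6) + O(n^1): log_6(43) = 2.0992. This is Case 1 of the Master Theorem (c < log_b(a), work dominated by leaves), giving O(n^(log_6 43)).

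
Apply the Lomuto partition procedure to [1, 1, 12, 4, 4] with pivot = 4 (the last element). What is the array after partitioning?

Lomuto partition with pivot = 4:

Initial array: [1, 1, 12, 4, 4]

arr[0]=1 <= 4: swap with position 0, array becomes [1, 1, 12, 4, 4]
arr[1]=1 <= 4: swap with position 1, array becomes [1, 1, 12, 4, 4]
arr[2]=12 > 4: no swap
arr[3]=4 <= 4: swap with position 2, array becomes [1, 1, 4, 12, 4]

Place pivot at position 3: [1, 1, 4, 4, 12]
Pivot position: 3

After partitioning with pivot 4, the array becomes [1, 1, 4, 4, 12]. The pivot is placed at index 3. All elements to the left of the pivot are <= 4, and all elements to the right are > 4.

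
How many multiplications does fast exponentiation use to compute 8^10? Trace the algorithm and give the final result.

Computing 8^10 by squaring (build up from 8^1; each line after the first costs one multiplication):

8^1 = 8
8^2 = (8^1)^2 = 8^2 = 64
8^4 = (8^2)^2 = 64^2 = 4096
8^5 = 8 * 8^4 = 8 * 4096 = 32768
8^10 = (8^5)^2 = 32768^2 = 1073741824

Result: 1073741824
Multiplications needed: 4 (4 lines after 8^1)

8^10 = 1073741824. Using exponentiation by squaring, this requires 4 multiplications. The key idea: if the exponent is even, square the half-power; if odd, multiply by the base once.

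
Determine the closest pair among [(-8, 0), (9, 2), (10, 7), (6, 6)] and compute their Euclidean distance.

Computing all pairwise distances among 4 points:

d((-8, 0), (9, 2)) = 17.1172
d((-8, 0), (10, 7)) = 19.3132
d((-8, 0), (6, 6)) = 15.2315
d((9, 2), (10, 7)) = 5.099
d((9, 2), (6, 6)) = 5.0
d((10, 7), (6, 6)) = 4.1231 <-- minimum

Closest pair: (10, 7) and (6, 6) with distance 4.1231

The closest pair is (10, 7) and (6, 6) with Euclidean distance 4.1231. For 4 points, brute-force pairwise comparison is shown above. For large n, the divide-and-conquer algorithm (sort by x, recurse on halves, check the dividing strip) achieves O(n log n).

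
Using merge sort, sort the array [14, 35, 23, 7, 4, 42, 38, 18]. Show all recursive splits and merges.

Merge sort trace:

Split: [14, 35, 23, 7, 4, 42, 38, 18] -> [14, 35, 23, 7] and [4, 42, 38, 18]
  Split: [14, 35, 23, 7] -> [14, 35] and [23, 7]
    Split: [14, 35] -> [14] and [35]
    Merge: [14] + [35] -> [14, 35]
    Split: [23, 7] -> [23] and [7]
    Merge: [23] + [7] -> [7, 23]
  Merge: [14, 35] + [7, 23] -> [7, 14, 23, 35]
  Split: [4, 42, 38, 18] -> [4, 42] and [38, 18]
    Split: [4, 42] -> [4] and [42]
    Merge: [4] + [42] -> [4, 42]
    Split: [38, 18] -> [38] and [18]
    Merge: [38] + [18] -> [18, 38]
  Merge: [4, 42] + [18, 38] -> [4, 18, 38, 42]
Merge: [7, 14, 23, 35] + [4, 18, 38, 42] -> [4, 7, 14, 18, 23, 35, 38, 42]

Final sorted array: [4, 7, 14, 18, 23, 35, 38, 42]

The merge sort proceeds by recursively splitting the array and merging sorted halves.
After all merges, the sorted array is [4, 7, 14, 18, 23, 35, 38, 42].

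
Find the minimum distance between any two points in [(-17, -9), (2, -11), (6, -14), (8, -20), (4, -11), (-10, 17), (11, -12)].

Computing all pairwise distances among 7 points:

d((-17, -9), (2, -11)) = 19.105
d((-17, -9), (6, -14)) = 23.5372
d((-17, -9), (8, -20)) = 27.313
d((-17, -9), (4, -11)) = 21.095
d((-17, -9), (-10, 17)) = 26.9258
d((-17, -9), (11, -12)) = 28.1603
d((2, -11), (6, -14)) = 5.0
d((2, -11), (8, -20)) = 10.8167
d((2, -11), (4, -11)) = 2.0 <-- minimum
d((2, -11), (-10, 17)) = 30.4631
d((2, -11), (11, -12)) = 9.0554
d((6, -14), (8, -20)) = 6.3246
d((6, -14), (4, -11)) = 3.6056
d((6, -14), (-10, 17)) = 34.8855
d((6, -14), (11, -12)) = 5.3852
d((8, -20), (4, -11)) = 9.8489
d((8, -20), (-10, 17)) = 41.1461
d((8, -20), (11, -12)) = 8.544
d((4, -11), (-10, 17)) = 31.305
d((4, -11), (11, -12)) = 7.0711
d((-10, 17), (11, -12)) = 35.805

Closest pair: (2, -11) and (4, -11) with distance 2.0

The closest pair is (2, -11) and (4, -11) with Euclidean distance 2.0. For 7 points, brute-force pairwise comparison is shown above. For large n, the divide-and-conquer algorithm (sort by x, recurse on halves, check the dividing strip) achieves O(n log n).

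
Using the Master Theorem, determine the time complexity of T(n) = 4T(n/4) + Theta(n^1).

Master Theorem for T(n) = 4T(n/4) + O(n^1):

a = 4, b = 4, c = 1
log_b(a) = log_4(4) = 1.0000

Case 2: c = 1 = log_4(4) = 1.0000
T(n) = O(n^1 log n) = O(n log n)

For T(n) = 4T(n/4) + O(n^1): log_4(4) = 1.0000. This is Case 2 of the Master Theorem (c = log_b(a), equal work at all levels), giving O(n log n).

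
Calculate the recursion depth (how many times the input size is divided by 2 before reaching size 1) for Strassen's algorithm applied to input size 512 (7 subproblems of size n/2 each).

For divide and conquer with division factor 2:

Problem sizes at each level:
Level 0: 512
Level 1: 256
Level 2: 128
Level 3: 64
Level 4: 32
Level 5: 16
Level 6: 8
Level 7: 4
Level 8: 2
Level 9: 1

The root is level 0 and the size-1 base case is level 9 (the tree spans levels 0 through 9, i.e. 10 levels counting the root), so the depth is the number of divisions: log_2(512) = 9

The recursion tree depth is log_2(512) = 9. At each level, the problem size is divided by 2, so it takes 9 divisions to reduce to a base case of size 1. The algorithm makes 7 recursive calls at each level.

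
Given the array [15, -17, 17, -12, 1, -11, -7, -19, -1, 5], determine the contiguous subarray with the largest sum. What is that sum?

Using Kadane's algorithm on [15, -17, 17, -12, 1, -11, -7, -19, -1, 5]:

Scanning through the array:
Position 1 (value -17): max_ending_here = -2, max_so_far = 15
Position 2 (value 17): max_ending_here = 17, max_so_far = 17
Position 3 (value -12): max_ending_here = 5, max_so_far = 17
Position 4 (value 1): max_ending_here = 6, max_so_far = 17
Position 5 (value -11): max_ending_here = -5, max_so_far = 17
Position 6 (value -7): max_ending_here = -7, max_so_far = 17
Position 7 (value -19): max_ending_here = -19, max_so_far = 17
Position 8 (value -1): max_ending_here = -1, max_so_far = 17
Position 9 (value 5): max_ending_here = 5, max_so_far = 17

Maximum subarray: [17]
Maximum sum: 17

The maximum subarray is [17] with sum 17. This subarray runs from index 2 to index 2.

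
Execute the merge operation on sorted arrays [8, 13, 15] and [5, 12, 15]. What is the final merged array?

Merging process:

Compare 8 vs 5: take 5 from right. Merged: [5]
Compare 8 vs 12: take 8 from left. Merged: [5, 8]
Compare 13 vs 12: take 12 from right. Merged: [5, 8, 12]
Compare 13 vs 15: take 13 from left. Merged: [5, 8, 12, 13]
Compare 15 vs 15: take 15 from left. Merged: [5, 8, 12, 13, 15]
Append remaining from right: [15]. Merged: [5, 8, 12, 13, 15, 15]

Final merged array: [5, 8, 12, 13, 15, 15]
Total comparisons: 5

The merged array is [5, 8, 12, 13, 15, 15], requiring 5 comparisons. The merge step runs in O(n) time where n is the total number of elements.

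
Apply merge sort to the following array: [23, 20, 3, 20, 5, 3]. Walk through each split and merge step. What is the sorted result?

Merge sort trace:

Split: [23, 20, 3, 20, 5, 3] -> [23, 20, 3] and [20, 5, 3]
  Split: [23, 20, 3] -> [23] and [20, 3]
    Split: [20, 3] -> [20] and [3]
    Merge: [20] + [3] -> [3, 20]
  Merge: [23] + [3, 20] -> [3, 20, 23]
  Split: [20, 5, 3] -> [20] and [5, 3]
    Split: [5, 3] -> [5] and [3]
    Merge: [5] + [3] -> [3, 5]
  Merge: [20] + [3, 5] -> [3, 5, 20]
Merge: [3, 20, 23] + [3, 5, 20] -> [3, 3, 5, 20, 20, 23]

Final sorted array: [3, 3, 5, 20, 20, 23]

The merge sort proceeds by recursively splitting the array and merging sorted halves.
After all merges, the sorted array is [3, 3, 5, 20, 20, 23].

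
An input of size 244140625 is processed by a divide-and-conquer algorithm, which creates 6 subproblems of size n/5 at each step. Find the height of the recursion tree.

For divide and conquer with division factor 5:

Problem sizes at each level:
Level 0: 244140625
Level 1: 48828125
Level 2: 9765625
Level 3: 1953125
Level 4: 390625
Level 5: 78125
Level 6: 15625
Level 7: 3125
Level 8: 625
Level 9: 125
Level 10: 25
Level 11: 5
Level 12: 1

The root is level 0 and the size-1 base case is level 12 (the tree spans levels 0 through 12, i.e. 13 levels counting the root), so the depth is the number of divisions: log_5(244140625) = 12

The recursion tree depth is log_5(244140625) = 12. At each level, the problem size is divided by 5, so it takes 12 divisions to reduce to a base case of size 1. The algorithm makes 6 recursive calls at each level.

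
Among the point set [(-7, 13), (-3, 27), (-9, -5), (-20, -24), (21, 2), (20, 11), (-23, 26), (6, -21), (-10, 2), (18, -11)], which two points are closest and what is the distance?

Computing all pairwise distances among 10 points:

d((-7, 13), (-3, 27)) = 14.5602
d((-7, 13), (-9, -5)) = 18.1108
d((-7, 13), (-20, -24)) = 39.2173
d((-7, 13), (21, 2)) = 30.0832
d((-7, 13), (20, 11)) = 27.074
d((-7, 13), (-23, 26)) = 20.6155
d((-7, 13), (6, -21)) = 36.4005
d((-7, 13), (-10, 2)) = 11.4018
d((-7, 13), (18, -11)) = 34.6554
d((-3, 27), (-9, -5)) = 32.5576
d((-3, 27), (-20, -24)) = 53.7587
d((-3, 27), (21, 2)) = 34.6554
d((-3, 27), (20, 11)) = 28.0179
d((-3, 27), (-23, 26)) = 20.025
d((-3, 27), (6, -21)) = 48.8365
d((-3, 27), (-10, 2)) = 25.9615
d((-3, 27), (18, -11)) = 43.4166
d((-9, -5), (-20, -24)) = 21.9545
d((-9, -5), (21, 2)) = 30.8058
d((-9, -5), (20, 11)) = 33.121
d((-9, -5), (-23, 26)) = 34.0147
d((-9, -5), (6, -21)) = 21.9317
d((-9, -5), (-10, 2)) = 7.0711 <-- minimum
d((-9, -5), (18, -11)) = 27.6586
d((-20, -24), (21, 2)) = 48.5489
d((-20, -24), (20, 11)) = 53.1507
d((-20, -24), (-23, 26)) = 50.0899
d((-20, -24), (6, -21)) = 26.1725
d((-20, -24), (-10, 2)) = 27.8568
d((-20, -24), (18, -11)) = 40.1622
d((21, 2), (20, 11)) = 9.0554
d((21, 2), (-23, 26)) = 50.1199
d((21, 2), (6, -21)) = 27.4591
d((21, 2), (-10, 2)) = 31.0
d((21, 2), (18, -11)) = 13.3417
d((20, 11), (-23, 26)) = 45.5412
d((20, 11), (6, -21)) = 34.9285
d((20, 11), (-10, 2)) = 31.3209
d((20, 11), (18, -11)) = 22.0907
d((-23, 26), (6, -21)) = 55.2268
d((-23, 26), (-10, 2)) = 27.2947
d((-23, 26), (18, -11)) = 55.2268
d((6, -21), (-10, 2)) = 28.0179
d((6, -21), (18, -11)) = 15.6205
d((-10, 2), (18, -11)) = 30.8707

Closest pair: (-9, -5) and (-10, 2) with distance 7.0711

The closest pair is (-9, -5) and (-10, 2) with Euclidean distance 7.0711. For 10 points, brute-force pairwise comparison is shown above. For large n, the divide-and-conquer algorithm (sort by x, recurse on halves, check the dividing strip) achieves O(n log n).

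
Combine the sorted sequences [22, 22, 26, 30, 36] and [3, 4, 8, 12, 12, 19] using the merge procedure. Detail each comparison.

Merging process:

Compare 22 vs 3: take 3 from right. Merged: [3]
Compare 22 vs 4: take 4 from right. Merged: [3, 4]
Compare 22 vs 8: take 8 from right. Merged: [3, 4, 8]
Compare 22 vs 12: take 12 from right. Merged: [3, 4, 8, 12]
Compare 22 vs 12: take 12 from right. Merged: [3, 4, 8, 12, 12]
Compare 22 vs 19: take 19 from right. Merged: [3, 4, 8, 12, 12, 19]
Append remaining from left: [22, 22, 26, 30, 36]. Merged: [3, 4, 8, 12, 12, 19, 22, 22, 26, 30, 36]

Final merged array: [3, 4, 8, 12, 12, 19, 22, 22, 26, 30, 36]
Total comparisons: 6

The merged array is [3, 4, 8, 12, 12, 19, 22, 22, 26, 30, 36], requiring 6 comparisons. The merge step runs in O(n) time where n is the total number of elements.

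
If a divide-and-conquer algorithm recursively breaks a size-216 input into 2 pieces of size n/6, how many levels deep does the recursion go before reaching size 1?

For divide and conquer with division factor 6:

Problem sizes at each level:
Level 0: 216
Level 1: 36
Level 2: 6
Level 3: 1

The root is level 0 and the size-1 base case is level 3 (the tree spans levels 0 through 3, i.e. 4 levels counting the root), so the depth is the number of divisions: log_6(216) = 3

The recursion tree depth is log_6(216) = 3. At each level, the problem size is divided by 6, so it takes 3 divisions to reduce to a base case of size 1. The algorithm makes 2 recursive calls at each level.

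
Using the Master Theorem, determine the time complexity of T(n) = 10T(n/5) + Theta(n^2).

Master Theorem for T(n) = 10T(n/5) + O(n^2):

a = 10, b = 5, c = 2
log_b(a) = log_5(10) = 1.4307

Case 3: c = 2 > log_5(10) = 1.4307
T(n) = O(n^2) = O(n^2)

For T(n) = 10T(n/5) + O(n^2): log_5(10) = 1.4307. This is Case 3 of the Master Theorem (c > log_b(a), work dominated by root), giving O(n^2).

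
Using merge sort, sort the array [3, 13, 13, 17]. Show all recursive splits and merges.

Merge sort trace:

Split: [3, 13, 13, 17] -> [3, 13] and [13, 17]
  Split: [3, 13] -> [3] and [13]
  Merge: [3] + [13] -> [3, 13]
  Split: [13, 17] -> [13] and [17]
  Merge: [13] + [17] -> [13, 17]
Merge: [3, 13] + [13, 17] -> [3, 13, 13, 17]

Final sorted array: [3, 13, 13, 17]

The merge sort proceeds by recursively splitting the array and merging sorted halves.
After all merges, the sorted array is [3, 13, 13, 17].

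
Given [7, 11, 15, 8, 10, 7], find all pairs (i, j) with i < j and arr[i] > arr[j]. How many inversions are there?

Finding inversions in [7, 11, 15, 8, 10, 7]:

(1, 3): arr[1]=11 > arr[3]=8
(1, 4): arr[1]=11 > arr[4]=10
(1, 5): arr[1]=11 > arr[5]=7
(2, 3): arr[2]=15 > arr[3]=8
(2, 4): arr[2]=15 > arr[4]=10
(2, 5): arr[2]=15 > arr[5]=7
(3, 5): arr[3]=8 > arr[5]=7
(4, 5): arr[4]=10 > arr[5]=7

Total inversions: 8

The array has 8 inversion(s): (1,3), (1,4), (1,5), (2,3), (2,4), (2,5), (3,5), (4,5). Each pair (i,j) satisfies i < j and arr[i] > arr[j].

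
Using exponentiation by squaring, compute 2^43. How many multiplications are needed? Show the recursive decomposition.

Computing 2^43 by squaring (build up from 2^1; each line after the first costs one multiplication):

2^1 = 2
2^2 = (2^1)^2 = 2^2 = 4
2^4 = (2^2)^2 = 4^2 = 16
2^5 = 2 * 2^4 = 2 * 16 = 32
2^10 = (2^5)^2 = 32^2 = 1024
2^20 = (2^10)^2 = 1024^2 = 1048576
2^21 = 2 * 2^20 = 2 * 1048576 = 2097152
2^42 = (2^21)^2 = 2097152^2 = 4398046511104
2^43 = 2 * 2^42 = 2 * 4398046511104 = 8796093022208

Result: 8796093022208
Multiplications needed: 8 (8 lines after 2^1)

2^43 = 8796093022208. Using exponentiation by squaring, this requires 8 multiplications. The key idea: if the exponent is even, square the half-power; if odd, multiply by the base once.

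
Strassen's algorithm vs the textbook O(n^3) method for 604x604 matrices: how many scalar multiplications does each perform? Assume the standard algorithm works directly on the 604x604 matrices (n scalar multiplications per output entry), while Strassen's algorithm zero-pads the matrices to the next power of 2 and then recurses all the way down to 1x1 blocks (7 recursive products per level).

Matrix multiplication for 604x604 matrices:

Strassen's algorithm requires power-of-2 dimensions. Pad 604x604 to 1024x1024 (next power of 2).

Standard algorithm: 604^3 = 220348864 multiplications
Strassen's algorithm: 7^(log2(1024)) = 7^10 = 282475249 multiplications
Difference: 220348864 - 282475249 = -62126385 (Strassen uses MORE here due to padding overhead — for small or just-over-power-of-2 n, padding can outweigh the per-level savings)

Standard: 220348864 multiplications (604^3). Strassen: 282475249 multiplications (7^10, after padding to 1024x1024). Strassen reduces 8 recursive multiplications to 7 at each level.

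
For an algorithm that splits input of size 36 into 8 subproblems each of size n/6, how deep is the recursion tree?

For divide and conquer with division factor 6:

Problem sizes at each level:
Level 0: 36
Level 1: 6
Level 2: 1

The root is level 0 and the size-1 base case is level 2 (the tree spans levels 0 through 2, i.e. 3 levels counting the root), so the depth is the number of divisions: log_6(36) = 2

The recursion tree depth is log_6(36) = 2. At each level, the problem size is divided by 6, so it takes 2 divisions to reduce to a base case of size 1. The algorithm makes 8 recursive calls at each level.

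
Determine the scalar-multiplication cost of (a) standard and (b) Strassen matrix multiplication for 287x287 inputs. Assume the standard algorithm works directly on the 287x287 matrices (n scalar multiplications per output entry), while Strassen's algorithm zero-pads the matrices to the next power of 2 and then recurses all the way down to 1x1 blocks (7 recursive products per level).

Matrix multiplication for 287x287 matrices:

Strassen's algorithm requires power-of-2 dimensions. Pad 287x287 to 512x512 (next power of 2).

Standard algorithm: 287^3 = 23639903 multiplications
Strassen's algorithm: 7^(log2(512)) = 7^9 = 40353607 multiplications
Difference: 23639903 - 40353607 = -16713704 (Strassen uses MORE here due to padding overhead — for small or just-over-power-of-2 n, padding can outweigh the per-level savings)

Standard: 23639903 multiplications (287^3). Strassen: 40353607 multiplications (7^9, after padding to 512x512). Strassen reduces 8 recursive multiplications to 7 at each level.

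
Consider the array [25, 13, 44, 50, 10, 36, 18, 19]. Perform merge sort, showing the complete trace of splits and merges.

Merge sort trace:

Split: [25, 13, 44, 50, 10, 36, 18, 19] -> [25, 13, 44, 50] and [10, 36, 18, 19]
  Split: [25, 13, 44, 50] -> [25, 13] and [44, 50]
    Split: [25, 13] -> [25] and [13]
    Merge: [25] + [13] -> [13, 25]
    Split: [44, 50] -> [44] and [50]
    Merge: [44] + [50] -> [44, 50]
  Merge: [13, 25] + [44, 50] -> [13, 25, 44, 50]
  Split: [10, 36, 18, 19] -> [10, 36] and [18, 19]
    Split: [10, 36] -> [10] and [36]
    Merge: [10] + [36] -> [10, 36]
    Split: [18, 19] -> [18] and [19]
    Merge: [18] + [19] -> [18, 19]
  Merge: [10, 36] + [18, 19] -> [10, 18, 19, 36]
Merge: [13, 25, 44, 50] + [10, 18, 19, 36] -> [10, 13, 18, 19, 25, 36, 44, 50]

Final sorted array: [10, 13, 18, 19, 25, 36, 44, 50]

The merge sort proceeds by recursively splitting the array and merging sorted halves.
After all merges, the sorted array is [10, 13, 18, 19, 25, 36, 44, 50].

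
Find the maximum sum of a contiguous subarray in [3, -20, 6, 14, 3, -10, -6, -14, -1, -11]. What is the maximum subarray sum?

Using Kadane's algorithm on [3, -20, 6, 14, 3, -10, -6, -14, -1, -11]:

Scanning through the array:
Position 1 (value -20): max_ending_here = -17, max_so_far = 3
Position 2 (value 6): max_ending_here = 6, max_so_far = 6
Position 3 (value 14): max_ending_here = 20, max_so_far = 20
Position 4 (value 3): max_ending_here = 23, max_so_far = 23
Position 5 (value -10): max_ending_here = 13, max_so_far = 23
Position 6 (value -6): max_ending_here = 7, max_so_far = 23
Position 7 (value -14): max_ending_here = -7, max_so_far = 23
Position 8 (value -1): max_ending_here = -1, max_so_far = 23
Position 9 (value -11): max_ending_here = -11, max_so_far = 23

Maximum subarray: [6, 14, 3]
Maximum sum: 23

The maximum subarray is [6, 14, 3] with sum 23. This subarray runs from index 2 to index 4.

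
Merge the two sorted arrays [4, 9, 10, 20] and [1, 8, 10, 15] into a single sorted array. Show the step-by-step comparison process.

Merging process:

Compare 4 vs 1: take 1 from right. Merged: [1]
Compare 4 vs 8: take 4 from left. Merged: [1, 4]
Compare 9 vs 8: take 8 from right. Merged: [1, 4, 8]
Compare 9 vs 10: take 9 from left. Merged: [1, 4, 8, 9]
Compare 10 vs 10: take 10 from left. Merged: [1, 4, 8, 9, 10]
Compare 20 vs 10: take 10 from right. Merged: [1, 4, 8, 9, 10, 10]
Compare 20 vs 15: take 15 from right. Merged: [1, 4, 8, 9, 10, 10, 15]
Append remaining from left: [20]. Merged: [1, 4, 8, 9, 10, 10, 15, 20]

Final merged array: [1, 4, 8, 9, 10, 10, 15, 20]
Total comparisons: 7

The merged array is [1, 4, 8, 9, 10, 10, 15, 20], requiring 7 comparisons. The merge step runs in O(n) time where n is the total number of elements.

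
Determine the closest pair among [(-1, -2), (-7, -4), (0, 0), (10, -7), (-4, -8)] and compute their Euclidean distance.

Computing all pairwise distances among 5 points:

d((-1, -2), (-7, -4)) = 6.3246
d((-1, -2), (0, 0)) = 2.2361 <-- minimum
d((-1, -2), (10, -7)) = 12.083
d((-1, -2), (-4, -8)) = 6.7082
d((-7, -4), (0, 0)) = 8.0623
d((-7, -4), (10, -7)) = 17.2627
d((-7, -4), (-4, -8)) = 5.0
d((0, 0), (10, -7)) = 12.2066
d((0, 0), (-4, -8)) = 8.9443
d((10, -7), (-4, -8)) = 14.0357

Closest pair: (-1, -2) and (0, 0) with distance 2.2361

The closest pair is (-1, -2) and (0, 0) with Euclidean distance 2.2361. For 5 points, brute-force pairwise comparison is shown above. For large n, the divide-and-conquer algorithm (sort by x, recurse on halves, check the dividing strip) achieves O(n log n).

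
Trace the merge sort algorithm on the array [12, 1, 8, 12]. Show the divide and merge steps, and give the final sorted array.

Merge sort trace:

Split: [12, 1, 8, 12] -> [12, 1] and [8, 12]
  Split: [12, 1] -> [12] and [1]
  Merge: [12] + [1] -> [1, 12]
  Split: [8, 12] -> [8] and [12]
  Merge: [8] + [12] -> [8, 12]
Merge: [1, 12] + [8, 12] -> [1, 8, 12, 12]

Final sorted array: [1, 8, 12, 12]

The merge sort proceeds by recursively splitting the array and merging sorted halves.
After all merges, the sorted array is [1, 8, 12, 12].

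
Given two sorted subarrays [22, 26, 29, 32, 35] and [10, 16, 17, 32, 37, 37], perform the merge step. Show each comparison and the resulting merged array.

Merging process:

Compare 22 vs 10: take 10 from right. Merged: [10]
Compare 22 vs 16: take 16 from right. Merged: [10, 16]
Compare 22 vs 17: take 17 from right. Merged: [10, 16, 17]
Compare 22 vs 32: take 22 from left. Merged: [10, 16, 17, 22]
Compare 26 vs 32: take 26 from left. Merged: [10, 16, 17, 22, 26]
Compare 29 vs 32: take 29 from left. Merged: [10, 16, 17, 22, 26, 29]
Compare 32 vs 32: take 32 from left. Merged: [10, 16, 17, 22, 26, 29, 32]
Compare 35 vs 32: take 32 from right. Merged: [10, 16, 17, 22, 26, 29, 32, 32]
Compare 35 vs 37: take 35 from left. Merged: [10, 16, 17, 22, 26, 29, 32, 32, 35]
Append remaining from right: [37, 37]. Merged: [10, 16, 17, 22, 26, 29, 32, 32, 35, 37, 37]

Final merged array: [10, 16, 17, 22, 26, 29, 32, 32, 35, 37, 37]
Total comparisons: 9

The merged array is [10, 16, 17, 22, 26, 29, 32, 32, 35, 37, 37], requiring 9 comparisons. The merge step runs in O(n) time where n is the total number of elements.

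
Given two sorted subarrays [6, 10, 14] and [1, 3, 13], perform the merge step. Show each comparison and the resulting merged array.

Merging process:

Compare 6 vs 1: take 1 from right. Merged: [1]
Compare 6 vs 3: take 3 from right. Merged: [1, 3]
Compare 6 vs 13: take 6 from left. Merged: [1, 3, 6]
Compare 10 vs 13: take 10 from left. Merged: [1, 3, 6, 10]
Compare 14 vs 13: take 13 from right. Merged: [1, 3, 6, 10, 13]
Append remaining from left: [14]. Merged: [1, 3, 6, 10, 13, 14]

Final merged array: [1, 3, 6, 10, 13, 14]
Total comparisons: 5

The merged array is [1, 3, 6, 10, 13, 14], requiring 5 comparisons. The merge step runs in O(n) time where n is the total number of elements.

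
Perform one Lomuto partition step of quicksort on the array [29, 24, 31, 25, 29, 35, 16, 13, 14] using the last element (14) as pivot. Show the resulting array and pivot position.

Lomuto partition with pivot = 14:

Initial array: [29, 24, 31, 25, 29, 35, 16, 13, 14]

arr[0]=29 > 14: no swap
arr[1]=24 > 14: no swap
arr[2]=31 > 14: no swap
arr[3]=25 > 14: no swap
arr[4]=29 > 14: no swap
arr[5]=35 > 14: no swap
arr[6]=16 > 14: no swap
arr[7]=13 <= 14: swap with position 0, array becomes [13, 24, 31, 25, 29, 35, 16, 29, 14]

Place pivot at position 1: [13, 14, 31, 25, 29, 35, 16, 29, 24]
Pivot position: 1

After partitioning with pivot 14, the array becomes [13, 14, 31, 25, 29, 35, 16, 29, 24]. The pivot is placed at index 1. All elements to the left of the pivot are <= 14, and all elements to the right are > 14.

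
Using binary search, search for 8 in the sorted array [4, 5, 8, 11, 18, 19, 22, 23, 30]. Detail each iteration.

Binary search for 8 in [4, 5, 8, 11, 18, 19, 22, 23, 30]:

lo=0, hi=8, mid=4, arr[mid]=18 -> 18 > 8, search left half
lo=0, hi=3, mid=1, arr[mid]=5 -> 5 < 8, search right half
lo=2, hi=3, mid=2, arr[mid]=8 -> Found target at index 2!

Binary search finds 8 at index 2 after 3 comparisons. The search repeatedly halves the search space by comparing with the middle element.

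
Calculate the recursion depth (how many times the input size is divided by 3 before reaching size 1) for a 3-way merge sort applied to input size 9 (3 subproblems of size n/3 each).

For divide and conquer with division factor 3:

Problem sizes at each level:
Level 0: 9
Level 1: 3
Level 2: 1

The root is level 0 and the size-1 base case is level 2 (the tree spans levels 0 through 2, i.e. 3 levels counting the root), so the depth is the number of divisions: log_3(9) = 2

The recursion tree depth is log_3(9) = 2. At each level, the problem size is divided by 3, so it takes 2 divisions to reduce to a base case of size 1. The algorithm makes 3 recursive calls at each level.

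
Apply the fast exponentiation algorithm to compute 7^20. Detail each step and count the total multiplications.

Computing 7^20 by squaring (build up from 7^1; each line after the first costs one multiplication):

7^1 = 7
7^2 = (7^1)^2 = 7^2 = 49
7^4 = (7^2)^2 = 49^2 = 2401
7^5 = 7 * 7^4 = 7 * 2401 = 16807
7^10 = (7^5)^2 = 16807^2 = 282475249
7^20 = (7^10)^2 = 282475249^2 = 79792266297612001

Result: 79792266297612001
Multiplications needed: 5 (5 lines after 7^1)

7^20 = 79792266297612001. Using exponentiation by squaring, this requires 5 multiplications. The key idea: if the exponent is even, square the half-power; if odd, multiply by the base once.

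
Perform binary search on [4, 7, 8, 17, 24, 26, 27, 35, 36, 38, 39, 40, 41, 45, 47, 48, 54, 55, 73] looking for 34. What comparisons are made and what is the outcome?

Binary search for 34 in [4, 7, 8, 17, 24, 26, 27, 35, 36, 38, 39, 40, 41, 45, 47, 48, 54, 55, 73]:

lo=0, hi=18, mid=9, arr[mid]=38 -> 38 > 34, search left half
lo=0, hi=8, mid=4, arr[mid]=24 -> 24 < 34, search right half
lo=5, hi=8, mid=6, arr[mid]=27 -> 27 < 34, search right half
lo=7, hi=8, mid=7, arr[mid]=35 -> 35 > 34, search left half
lo=7 > hi=6, target 34 not found

Binary search determines that 34 is not in the array after 4 comparisons. The search space was exhausted without finding the target.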